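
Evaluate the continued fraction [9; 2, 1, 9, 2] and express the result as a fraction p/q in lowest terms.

570/61

Start with 2.
9 + 1/(2/1) = 9 + 1/2 = 19/2
1 + 1/(19/2) = 1 + 2/19 = 21/19
2 + 1/(21/19) = 2 + 19/21 = 61/21
9 + 1/(61/21) = 9 + 21/61 = 570/61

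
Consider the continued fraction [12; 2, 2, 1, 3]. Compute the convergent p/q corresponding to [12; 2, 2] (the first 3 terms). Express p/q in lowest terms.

62/5

Start with 2.
2 + 1/(2/1) = 2 + 1/2 = 5/2
12 + 1/(5/2) = 12 + 2/5 = 62/5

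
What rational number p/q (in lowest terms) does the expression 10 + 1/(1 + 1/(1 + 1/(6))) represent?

137/13

Start with 6.
1 + 1/(6/1) = 1 + 1/6 = 7/6
1 + 1/(7/6) = 1 + 6/7 = 13/7
10 + 1/(13/7) = 10 + 7/13 = 137/13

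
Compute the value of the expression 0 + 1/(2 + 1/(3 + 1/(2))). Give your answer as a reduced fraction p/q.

a_0 = 0: 0/1
a_1 = 2: 1/2
a_2 = 3: 3/7
a_3 = 2: 7/16

7/16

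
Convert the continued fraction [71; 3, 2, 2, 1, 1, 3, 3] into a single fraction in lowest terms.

34363/482

Build up convergents one term at a time:
a_0 = 71: 71/1
a_1 = 3: 214/3
a_2 = 2: 499/7
a_3 = 2: 1212/17
a_4 = 1: 1711/24
a_5 = 1: 2923/41
a_6 = 3: 10480/147
a_7 = 3: 34363/482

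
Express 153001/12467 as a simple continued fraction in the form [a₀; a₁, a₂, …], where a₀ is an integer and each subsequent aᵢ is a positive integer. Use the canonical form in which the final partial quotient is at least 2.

Repeatedly divide and take the remainder:
153001 ÷ 12467 → quotient 12, remainder 3397
12467 ÷ 3397 → quotient 3, remainder 2276
3397 ÷ 2276 → quotient 1, remainder 1121
2276 ÷ 1121 → quotient 2, remainder 34
1121 ÷ 34 → quotient 32, remainder 33
34 ÷ 33 → quotient 1, remainder 1
33 ÷ 1 → quotient 33, remainder 0

[12; 3, 1, 2, 32, 1, 33]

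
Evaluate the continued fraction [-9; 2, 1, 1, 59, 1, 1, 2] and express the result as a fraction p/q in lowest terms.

-12944/1505

Start with 2.
1 + 1/(2/1) = 1 + 1/2 = 3/2
1 + 1/(3/2) = 1 + 2/3 = 5/3
59 + 1/(5/3) = 59 + 3/5 = 298/5
1 + 1/(298/5) = 1 + 5/298 = 303/298
1 + 1/(303/298) = 1 + 298/303 = 601/303
2 + 1/(601/303) = 2 + 303/601 = 1505/601
-9 + 1/(1505/601) = -9 + 601/1505 = -12944/1505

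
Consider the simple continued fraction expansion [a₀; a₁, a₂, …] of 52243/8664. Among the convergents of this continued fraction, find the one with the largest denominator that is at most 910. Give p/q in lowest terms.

a_0 = 6: 6/1  (≤ bound)
a_1 = 33: 199/33  (≤ bound)
a_2 = 2: 404/67  (≤ bound)
a_3 = 4: 1815/301  (≤ bound)
a_4 = 1: 2219/368  (≤ bound)
a_5 = 2: 6253/1037  (> 910, stop)

2219/368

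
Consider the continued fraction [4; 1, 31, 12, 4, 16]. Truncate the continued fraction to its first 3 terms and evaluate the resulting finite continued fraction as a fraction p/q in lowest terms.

a_0 = 4: 4/1
a_1 = 1: 5/1
a_2 = 31: 159/32

159/32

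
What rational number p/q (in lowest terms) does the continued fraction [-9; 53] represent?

a_0 = -9: -9/1
a_1 = 53: -476/53

-476/53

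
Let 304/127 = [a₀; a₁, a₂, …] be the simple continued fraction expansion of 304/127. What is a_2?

Repeatedly divide and take the remainder:
304 ÷ 127 → quotient 2, remainder 50
127 ÷ 50 → quotient 2, remainder 27
50 ÷ 27 → quotient 1, remainder 23

1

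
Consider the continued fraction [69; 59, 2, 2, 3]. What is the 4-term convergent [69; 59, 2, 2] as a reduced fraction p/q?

20498/297

Start with 2.
2 + 1/(2/1) = 2 + 1/2 = 5/2
59 + 1/(5/2) = 59 + 2/5 = 297/5
69 + 1/(297/5) = 69 + 5/297 = 20498/297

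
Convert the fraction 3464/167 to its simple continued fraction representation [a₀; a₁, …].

3464 ÷ 167 → quotient 20, remainder 124
167 ÷ 124 → quotient 1, remainder 43
124 ÷ 43 → quotient 2, remainder 38
43 ÷ 38 → quotient 1, remainder 5
38 ÷ 5 → quotient 7, remainder 3
5 ÷ 3 → quotient 1, remainder 2
3 ÷ 2 → quotient 1, remainder 1
2 ÷ 1 → quotient 2, remainder 0

[20; 1, 2, 1, 7, 1, 1, 2]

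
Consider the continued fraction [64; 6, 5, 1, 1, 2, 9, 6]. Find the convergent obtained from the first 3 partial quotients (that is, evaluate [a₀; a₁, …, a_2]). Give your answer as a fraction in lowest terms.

1989/31

Compute successive convergents:
a_0 = 64: 64/1
a_1 = 6: 385/6
a_2 = 5: 1989/31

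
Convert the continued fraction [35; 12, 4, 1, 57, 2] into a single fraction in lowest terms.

249538/7113

Collapse the nested fraction from the inside out:
Start with 2.
57 + 1/(2/1) = 57 + 1/2 = 115/2
1 + 1/(115/2) = 1 + 2/115 = 117/115
4 + 1/(117/115) = 4 + 115/117 = 583/117
12 + 1/(583/117) = 12 + 117/583 = 7113/583
35 + 1/(7113/583) = 35 + 583/7113 = 249538/7113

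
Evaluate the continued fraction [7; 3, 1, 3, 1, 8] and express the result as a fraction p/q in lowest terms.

Start with 8.
1 + 1/(8/1) = 1 + 1/8 = 9/8
3 + 1/(9/8) = 3 + 8/9 = 35/9
1 + 1/(35/9) = 1 + 9/35 = 44/35
3 + 1/(44/35) = 3 + 35/44 = 167/44
7 + 1/(167/44) = 7 + 44/167 = 1213/167

1213/167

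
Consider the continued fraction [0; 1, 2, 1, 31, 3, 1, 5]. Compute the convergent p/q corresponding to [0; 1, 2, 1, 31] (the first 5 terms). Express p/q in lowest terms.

95/127

a_0 = 0: 0/1
a_1 = 1: 1/1
a_2 = 2: 2/3
a_3 = 1: 3/4
a_4 = 31: 95/127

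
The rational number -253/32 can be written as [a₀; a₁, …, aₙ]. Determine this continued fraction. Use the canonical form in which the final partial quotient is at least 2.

[-8; 10, 1, 2]

⌊-253/32⌋ = -8, remainder 3
⌊32/3⌋ = 10, remainder 2
⌊3/2⌋ = 1, remainder 1
⌊2/1⌋ = 2, remainder 0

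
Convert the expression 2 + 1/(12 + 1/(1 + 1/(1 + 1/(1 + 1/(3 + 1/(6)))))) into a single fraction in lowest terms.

1813/872

Start with 6.
3 + 1/(6/1) = 3 + 1/6 = 19/6
1 + 1/(19/6) = 1 + 6/19 = 25/19
1 + 1/(25/19) = 1 + 19/25 = 44/25
1 + 1/(44/25) = 1 + 25/44 = 69/44
12 + 1/(69/44) = 12 + 44/69 = 872/69
2 + 1/(872/69) = 2 + 69/872 = 1813/872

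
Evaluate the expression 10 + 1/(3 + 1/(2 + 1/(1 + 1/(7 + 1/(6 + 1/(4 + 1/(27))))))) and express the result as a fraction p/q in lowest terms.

551260/53527

a_0 = 10: 10/1
a_1 = 3: 31/3
a_2 = 2: 72/7
a_3 = 1: 103/10
a_4 = 7: 793/77
a_5 = 6: 4861/472
a_6 = 4: 20237/1965
a_7 = 27: 551260/53527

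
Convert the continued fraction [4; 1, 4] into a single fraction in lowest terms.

24/5

Work from the innermost term outward:
Start with 4.
1 + 1/(4/1) = 1 + 1/4 = 5/4
4 + 1/(5/4) = 4 + 4/5 = 24/5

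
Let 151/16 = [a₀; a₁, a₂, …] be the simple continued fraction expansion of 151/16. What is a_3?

Repeatedly divide and take the remainder:
151 ÷ 16 → quotient 9, remainder 7
16 ÷ 7 → quotient 2, remainder 2
7 ÷ 2 → quotient 3, remainder 1
2 ÷ 1 → quotient 2, remainder 0

2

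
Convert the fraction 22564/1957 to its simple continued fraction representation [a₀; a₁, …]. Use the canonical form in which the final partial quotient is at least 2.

22564 ÷ 1957 → quotient 11, remainder 1037
1957 ÷ 1037 → quotient 1, remainder 920
1037 ÷ 920 → quotient 1, remainder 117
920 ÷ 117 → quotient 7, remainder 101
117 ÷ 101 → quotient 1, remainder 16
101 ÷ 16 → quotient 6, remainder 5
16 ÷ 5 → quotient 3, remainder 1
5 ÷ 1 → quotient 5, remainder 0

[11; 1, 1, 7, 1, 6, 3, 5]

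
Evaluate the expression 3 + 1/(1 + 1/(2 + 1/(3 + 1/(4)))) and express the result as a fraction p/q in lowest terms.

Compute successive convergents:
a_0 = 3: 3/1
a_1 = 1: 4/1
a_2 = 2: 11/3
a_3 = 3: 37/10
a_4 = 4: 159/43

159/43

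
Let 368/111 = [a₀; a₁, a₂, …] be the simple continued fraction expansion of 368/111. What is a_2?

Run the Euclidean algorithm, recording each quotient:
⌊368/111⌋ = 3, remainder 35
⌊111/35⌋ = 3, remainder 6
⌊35/6⌋ = 5, remainder 5

5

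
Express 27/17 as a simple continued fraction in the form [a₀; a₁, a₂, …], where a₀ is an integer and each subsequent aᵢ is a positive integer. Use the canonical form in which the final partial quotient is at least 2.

Repeatedly divide and take the remainder:
27 ÷ 17 → quotient 1, remainder 10
17 ÷ 10 → quotient 1, remainder 7
10 ÷ 7 → quotient 1, remainder 3
7 ÷ 3 → quotient 2, remainder 1
3 ÷ 1 → quotient 3, remainder 0

[1; 1, 1, 2, 3]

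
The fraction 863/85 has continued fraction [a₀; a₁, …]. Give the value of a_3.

1

⌊863/85⌋ = 10, remainder 13
⌊85/13⌋ = 6, remainder 7
⌊13/7⌋ = 1, remainder 6
⌊7/6⌋ = 1, remainder 1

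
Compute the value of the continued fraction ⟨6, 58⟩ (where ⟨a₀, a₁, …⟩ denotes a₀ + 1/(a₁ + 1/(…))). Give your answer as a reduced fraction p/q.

349/58

a_0 = 6: 6/1
a_1 = 58: 349/58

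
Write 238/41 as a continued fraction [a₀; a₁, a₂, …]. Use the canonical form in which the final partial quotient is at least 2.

[5; 1, 4, 8]

⌊238/41⌋ = 5, remainder 33
⌊41/33⌋ = 1, remainder 8
⌊33/8⌋ = 4, remainder 1
⌊8/1⌋ = 8, remainder 0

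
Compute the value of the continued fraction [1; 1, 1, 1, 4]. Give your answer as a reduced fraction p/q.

23/14

a_0 = 1: 1/1
a_1 = 1: 2/1
a_2 = 1: 3/2
a_3 = 1: 5/3
a_4 = 4: 23/14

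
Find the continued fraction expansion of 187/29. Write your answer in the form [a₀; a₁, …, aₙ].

[6; 2, 4, 3]

Repeatedly divide and take the remainder:
187 ÷ 29 → quotient 6, remainder 13
29 ÷ 13 → quotient 2, remainder 3
13 ÷ 3 → quotient 4, remainder 1
3 ÷ 1 → quotient 3, remainder 0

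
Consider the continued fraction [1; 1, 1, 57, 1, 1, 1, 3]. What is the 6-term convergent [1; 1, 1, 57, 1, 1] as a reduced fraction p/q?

Start with 1.
1 + 1/(1/1) = 1 + 1/1 = 2/1
57 + 1/(2/1) = 57 + 1/2 = 115/2
1 + 1/(115/2) = 1 + 2/115 = 117/115
1 + 1/(117/115) = 1 + 115/117 = 232/117
1 + 1/(232/117) = 1 + 117/232 = 349/232

349/232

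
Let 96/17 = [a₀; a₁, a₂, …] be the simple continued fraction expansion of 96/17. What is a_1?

Run the Euclidean algorithm, recording each quotient:
96 ÷ 17 → quotient 5, remainder 11
17 ÷ 11 → quotient 1, remainder 6

1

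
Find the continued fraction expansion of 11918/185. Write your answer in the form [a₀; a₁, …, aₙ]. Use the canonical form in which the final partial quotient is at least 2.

11918 = 64·185 + 78, so a_0 = 64
185 = 2·78 + 29, so a_1 = 2
78 = 2·29 + 20, so a_2 = 2
29 = 1·20 + 9, so a_3 = 1
20 = 2·9 + 2, so a_4 = 2
9 = 4·2 + 1, so a_5 = 4
2 = 2·1 + 0, so a_6 = 2

[64; 2, 2, 1, 2, 4, 2]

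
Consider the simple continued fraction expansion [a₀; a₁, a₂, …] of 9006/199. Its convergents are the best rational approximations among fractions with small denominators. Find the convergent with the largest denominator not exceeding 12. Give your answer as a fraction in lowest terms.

181/4

a_0 = 45: 45/1  (≤ bound)
a_1 = 3: 136/3  (≤ bound)
a_2 = 1: 181/4  (≤ bound)
a_3 = 9: 1765/39  (> 12, stop)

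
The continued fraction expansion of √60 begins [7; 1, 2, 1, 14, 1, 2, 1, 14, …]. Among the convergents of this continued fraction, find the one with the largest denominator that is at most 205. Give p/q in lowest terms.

List convergents until the denominator exceeds the bound:
a_0 = 7: 7/1  (≤ bound)
a_1 = 1: 8/1  (≤ bound)
a_2 = 2: 23/3  (≤ bound)
a_3 = 1: 31/4  (≤ bound)
a_4 = 14: 457/59  (≤ bound)
a_5 = 1: 488/63  (≤ bound)
a_6 = 2: 1433/185  (≤ bound)
a_7 = 1: 1921/248  (> 205, stop)

1433/185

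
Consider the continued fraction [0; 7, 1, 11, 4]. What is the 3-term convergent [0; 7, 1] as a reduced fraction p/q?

Start with 1.
7 + 1/(1/1) = 7 + 1/1 = 8/1
0 + 1/(8/1) = 0 + 1/8 = 1/8

1/8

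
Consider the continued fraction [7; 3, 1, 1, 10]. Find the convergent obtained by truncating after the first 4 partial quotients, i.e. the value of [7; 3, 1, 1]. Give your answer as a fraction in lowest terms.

Build up convergents one term at a time:
a_0 = 7: 7/1
a_1 = 3: 22/3
a_2 = 1: 29/4
a_3 = 1: 51/7

51/7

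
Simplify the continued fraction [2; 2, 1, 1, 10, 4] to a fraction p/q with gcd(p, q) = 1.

Use the convergent recurrence hₖ = aₖ·hₖ₋₁ + hₖ₋₂ (and likewise for the denominators kₖ):
a_0 = 2: 2/1
a_1 = 2: 5/2
a_2 = 1: 7/3
a_3 = 1: 12/5
a_4 = 10: 127/53
a_5 = 4: 520/217

520/217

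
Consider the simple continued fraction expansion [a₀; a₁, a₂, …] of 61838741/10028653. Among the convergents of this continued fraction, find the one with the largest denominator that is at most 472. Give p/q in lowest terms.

2226/361

a_0 = 6: 6/1  (≤ bound)
a_1 = 6: 37/6  (≤ bound)
a_2 = 60: 2226/361  (≤ bound)
a_3 = 7: 15619/2533  (> 472, stop)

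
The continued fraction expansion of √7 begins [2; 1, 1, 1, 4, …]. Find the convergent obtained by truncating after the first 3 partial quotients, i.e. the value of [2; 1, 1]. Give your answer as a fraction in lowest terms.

a_0 = 2: 2/1
a_1 = 1: 3/1
a_2 = 1: 5/2

5/2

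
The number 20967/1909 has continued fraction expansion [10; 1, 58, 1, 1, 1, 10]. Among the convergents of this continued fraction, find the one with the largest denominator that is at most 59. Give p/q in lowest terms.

648/59

a_0 = 10: 10/1  (≤ bound)
a_1 = 1: 11/1  (≤ bound)
a_2 = 58: 648/59  (≤ bound)
a_3 = 1: 659/60  (> 59, stop)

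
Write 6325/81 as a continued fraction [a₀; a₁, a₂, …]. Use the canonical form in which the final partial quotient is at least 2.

⌊6325/81⌋ = 78, remainder 7
⌊81/7⌋ = 11, remainder 4
⌊7/4⌋ = 1, remainder 3
⌊4/3⌋ = 1, remainder 1
⌊3/1⌋ = 3, remainder 0

[78; 11, 1, 1, 3]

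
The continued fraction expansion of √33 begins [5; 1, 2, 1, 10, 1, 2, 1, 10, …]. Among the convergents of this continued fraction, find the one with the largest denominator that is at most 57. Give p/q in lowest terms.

List convergents until the denominator exceeds the bound:
a_0 = 5: 5/1  (≤ bound)
a_1 = 1: 6/1  (≤ bound)
a_2 = 2: 17/3  (≤ bound)
a_3 = 1: 23/4  (≤ bound)
a_4 = 10: 247/43  (≤ bound)
a_5 = 1: 270/47  (≤ bound)
a_6 = 2: 787/137  (> 57, stop)

270/47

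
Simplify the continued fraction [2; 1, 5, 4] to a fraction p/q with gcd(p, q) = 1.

71/25

a_0 = 2: 2/1
a_1 = 1: 3/1
a_2 = 5: 17/6
a_3 = 4: 71/25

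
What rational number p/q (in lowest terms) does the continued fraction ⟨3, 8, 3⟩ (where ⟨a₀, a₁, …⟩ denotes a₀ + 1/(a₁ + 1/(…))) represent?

Build up convergents one term at a time:
a_0 = 3: 3/1
a_1 = 8: 25/8
a_2 = 3: 78/25

78/25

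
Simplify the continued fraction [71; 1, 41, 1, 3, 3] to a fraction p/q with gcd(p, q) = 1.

40019/556

a_0 = 71: 71/1
a_1 = 1: 72/1
a_2 = 41: 3023/42
a_3 = 1: 3095/43
a_4 = 3: 12308/171
a_5 = 3: 40019/556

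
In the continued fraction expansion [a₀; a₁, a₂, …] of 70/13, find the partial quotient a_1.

Apply division with remainder until the remainder is 0:
70 = 5·13 + 5, so a_0 = 5
13 = 2·5 + 3, so a_1 = 2

2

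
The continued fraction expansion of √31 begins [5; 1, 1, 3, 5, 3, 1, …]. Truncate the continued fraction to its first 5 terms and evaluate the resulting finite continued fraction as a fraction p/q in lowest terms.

206/37

Compute successive convergents:
a_0 = 5: 5/1
a_1 = 1: 6/1
a_2 = 1: 11/2
a_3 = 3: 39/7
a_4 = 5: 206/37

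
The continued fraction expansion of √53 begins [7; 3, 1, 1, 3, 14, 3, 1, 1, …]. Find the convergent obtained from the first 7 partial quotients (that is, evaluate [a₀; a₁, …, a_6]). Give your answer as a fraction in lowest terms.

a_0 = 7: 7/1
a_1 = 3: 22/3
a_2 = 1: 29/4
a_3 = 1: 51/7
a_4 = 3: 182/25
a_5 = 14: 2599/357
a_6 = 3: 7979/1096

7979/1096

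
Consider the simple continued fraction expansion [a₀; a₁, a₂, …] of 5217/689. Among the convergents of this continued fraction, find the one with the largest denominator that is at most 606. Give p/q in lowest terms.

2582/341

a_0 = 7: 7/1  (≤ bound)
a_1 = 1: 8/1  (≤ bound)
a_2 = 1: 15/2  (≤ bound)
a_3 = 2: 38/5  (≤ bound)
a_4 = 1: 53/7  (≤ bound)
a_5 = 48: 2582/341  (≤ bound)
a_6 = 2: 5217/689  (> 606, stop)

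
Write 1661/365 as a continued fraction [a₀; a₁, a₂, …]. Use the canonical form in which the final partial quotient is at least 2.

[4; 1, 1, 4, 2, 3, 5]

1661 = 4·365 + 201, so a_0 = 4
365 = 1·201 + 164, so a_1 = 1
201 = 1·164 + 37, so a_2 = 1
164 = 4·37 + 16, so a_3 = 4
37 = 2·16 + 5, so a_4 = 2
16 = 3·5 + 1, so a_5 = 3
5 = 5·1 + 0, so a_6 = 5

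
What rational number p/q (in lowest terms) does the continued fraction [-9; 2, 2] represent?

-43/5

Start with 2.
2 + 1/(2/1) = 2 + 1/2 = 5/2
-9 + 1/(5/2) = -9 + 2/5 = -43/5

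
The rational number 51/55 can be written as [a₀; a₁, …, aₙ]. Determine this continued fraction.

[0; 1, 12, 1, 3]

51 = 0·55 + 51, so a_0 = 0
55 = 1·51 + 4, so a_1 = 1
51 = 12·4 + 3, so a_2 = 12
4 = 1·3 + 1, so a_3 = 1
3 = 3·1 + 0, so a_4 = 3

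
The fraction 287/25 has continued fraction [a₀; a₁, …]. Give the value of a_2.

12

287 ÷ 25 → quotient 11, remainder 12
25 ÷ 12 → quotient 2, remainder 1
12 ÷ 1 → quotient 12, remainder 0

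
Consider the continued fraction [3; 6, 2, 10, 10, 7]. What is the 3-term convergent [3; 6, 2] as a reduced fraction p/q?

41/13

Work from the innermost term outward:
Start with 2.
6 + 1/(2/1) = 6 + 1/2 = 13/2
3 + 1/(13/2) = 3 + 2/13 = 41/13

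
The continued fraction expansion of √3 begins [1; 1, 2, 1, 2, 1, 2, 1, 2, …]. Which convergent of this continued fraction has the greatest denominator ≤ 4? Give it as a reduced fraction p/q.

a_0 = 1: 1/1  (≤ bound)
a_1 = 1: 2/1  (≤ bound)
a_2 = 2: 5/3  (≤ bound)
a_3 = 1: 7/4  (≤ bound)
a_4 = 2: 19/11  (> 4, stop)

7/4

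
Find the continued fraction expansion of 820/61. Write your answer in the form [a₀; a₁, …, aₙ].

[13; 2, 3, 1, 6]

Apply division with remainder until the remainder is 0:
820 ÷ 61 → quotient 13, remainder 27
61 ÷ 27 → quotient 2, remainder 7
27 ÷ 7 → quotient 3, remainder 6
7 ÷ 6 → quotient 1, remainder 1
6 ÷ 1 → quotient 6, remainder 0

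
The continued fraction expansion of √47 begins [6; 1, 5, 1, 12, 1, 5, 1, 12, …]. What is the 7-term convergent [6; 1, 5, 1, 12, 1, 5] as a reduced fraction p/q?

3942/575

Compute successive convergents:
a_0 = 6: 6/1
a_1 = 1: 7/1
a_2 = 5: 41/6
a_3 = 1: 48/7
a_4 = 12: 617/90
a_5 = 1: 665/97
a_6 = 5: 3942/575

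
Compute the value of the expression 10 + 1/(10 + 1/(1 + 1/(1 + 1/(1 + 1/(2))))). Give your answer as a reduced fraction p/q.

Start with 2.
1 + 1/(2/1) = 1 + 1/2 = 3/2
1 + 1/(3/2) = 1 + 2/3 = 5/3
1 + 1/(5/3) = 1 + 3/5 = 8/5
10 + 1/(8/5) = 10 + 5/8 = 85/8
10 + 1/(85/8) = 10 + 8/85 = 858/85

858/85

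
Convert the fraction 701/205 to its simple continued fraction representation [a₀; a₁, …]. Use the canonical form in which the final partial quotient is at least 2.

[3; 2, 2, 1, 1, 1, 1, 6]

701 = 3·205 + 86, so a_0 = 3
205 = 2·86 + 33, so a_1 = 2
86 = 2·33 + 20, so a_2 = 2
33 = 1·20 + 13, so a_3 = 1
20 = 1·13 + 7, so a_4 = 1
13 = 1·7 + 6, so a_5 = 1
7 = 1·6 + 1, so a_6 = 1
6 = 6·1 + 0, so a_7 = 6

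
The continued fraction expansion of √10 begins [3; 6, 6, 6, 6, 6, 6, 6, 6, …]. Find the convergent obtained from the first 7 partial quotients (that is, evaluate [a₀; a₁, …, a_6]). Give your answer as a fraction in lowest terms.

a_0 = 3: 3/1
a_1 = 6: 19/6
a_2 = 6: 117/37
a_3 = 6: 721/228
a_4 = 6: 4443/1405
a_5 = 6: 27379/8658
a_6 = 6: 168717/53353

168717/53353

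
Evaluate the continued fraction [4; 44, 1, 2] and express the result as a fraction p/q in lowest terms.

539/134

a_0 = 4: 4/1
a_1 = 44: 177/44
a_2 = 1: 181/45
a_3 = 2: 539/134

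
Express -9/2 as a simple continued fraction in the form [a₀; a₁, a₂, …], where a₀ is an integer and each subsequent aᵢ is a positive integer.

[-5; 2]

-9 = -5·2 + 1, so a_0 = -5
2 = 2·1 + 0, so a_1 = 2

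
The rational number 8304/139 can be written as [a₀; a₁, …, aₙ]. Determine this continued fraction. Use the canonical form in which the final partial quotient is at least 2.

Run the Euclidean algorithm, recording each quotient:
⌊8304/139⌋ = 59, remainder 103
⌊139/103⌋ = 1, remainder 36
⌊103/36⌋ = 2, remainder 31
⌊36/31⌋ = 1, remainder 5
⌊31/5⌋ = 6, remainder 1
⌊5/1⌋ = 5, remainder 0

[59; 1, 2, 1, 6, 5]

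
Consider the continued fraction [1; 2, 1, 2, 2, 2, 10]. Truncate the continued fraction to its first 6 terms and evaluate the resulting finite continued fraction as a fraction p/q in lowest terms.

63/46

Start with 2.
2 + 1/(2/1) = 2 + 1/2 = 5/2
2 + 1/(5/2) = 2 + 2/5 = 12/5
1 + 1/(12/5) = 1 + 5/12 = 17/12
2 + 1/(17/12) = 2 + 12/17 = 46/17
1 + 1/(46/17) = 1 + 17/46 = 63/46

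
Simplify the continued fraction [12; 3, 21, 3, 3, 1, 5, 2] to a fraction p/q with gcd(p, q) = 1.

Compute successive convergents:
a_0 = 12: 12/1
a_1 = 3: 37/3
a_2 = 21: 789/64
a_3 = 3: 2404/195
a_4 = 3: 8001/649
a_5 = 1: 10405/844
a_6 = 5: 60026/4869
a_7 = 2: 130457/10582

130457/10582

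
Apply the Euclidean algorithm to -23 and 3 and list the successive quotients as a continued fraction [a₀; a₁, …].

Run the Euclidean algorithm, recording each quotient:
-23 ÷ 3 → quotient -8, remainder 1
3 ÷ 1 → quotient 3, remainder 0

[-8; 3]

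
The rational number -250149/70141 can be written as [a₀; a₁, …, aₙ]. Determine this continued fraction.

[-4; 2, 3, 3, 1, 3, 44, 14]

-250149 ÷ 70141 → quotient -4, remainder 30415
70141 ÷ 30415 → quotient 2, remainder 9311
30415 ÷ 9311 → quotient 3, remainder 2482
9311 ÷ 2482 → quotient 3, remainder 1865
2482 ÷ 1865 → quotient 1, remainder 617
1865 ÷ 617 → quotient 3, remainder 14
617 ÷ 14 → quotient 44, remainder 1
14 ÷ 1 → quotient 14, remainder 0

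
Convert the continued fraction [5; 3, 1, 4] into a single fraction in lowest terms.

100/19

a_0 = 5: 5/1
a_1 = 3: 16/3
a_2 = 1: 21/4
a_3 = 4: 100/19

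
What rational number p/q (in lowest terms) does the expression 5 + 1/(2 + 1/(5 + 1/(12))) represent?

731/134

Build up convergents one term at a time:
a_0 = 5: 5/1
a_1 = 2: 11/2
a_2 = 5: 60/11
a_3 = 12: 731/134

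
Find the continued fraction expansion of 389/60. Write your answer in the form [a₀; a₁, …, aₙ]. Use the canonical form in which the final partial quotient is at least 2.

Apply division with remainder until the remainder is 0:
389 ÷ 60 → quotient 6, remainder 29
60 ÷ 29 → quotient 2, remainder 2
29 ÷ 2 → quotient 14, remainder 1
2 ÷ 1 → quotient 2, remainder 0

[6; 2, 14, 2]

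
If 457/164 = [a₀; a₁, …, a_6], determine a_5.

Run the Euclidean algorithm, recording each quotient:
457 ÷ 164 → quotient 2, remainder 129
164 ÷ 129 → quotient 1, remainder 35
129 ÷ 35 → quotient 3, remainder 24
35 ÷ 24 → quotient 1, remainder 11
24 ÷ 11 → quotient 2, remainder 2
11 ÷ 2 → quotient 5, remainder 1

5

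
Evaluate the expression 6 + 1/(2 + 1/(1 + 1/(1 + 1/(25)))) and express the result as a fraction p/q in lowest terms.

Start with 25.
1 + 1/(25/1) = 1 + 1/25 = 26/25
1 + 1/(26/25) = 1 + 25/26 = 51/26
2 + 1/(51/26) = 2 + 26/51 = 128/51
6 + 1/(128/51) = 6 + 51/128 = 819/128

819/128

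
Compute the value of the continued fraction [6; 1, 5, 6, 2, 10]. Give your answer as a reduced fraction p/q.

a_0 = 6: 6/1
a_1 = 1: 7/1
a_2 = 5: 41/6
a_3 = 6: 253/37
a_4 = 2: 547/80
a_5 = 10: 5723/837

5723/837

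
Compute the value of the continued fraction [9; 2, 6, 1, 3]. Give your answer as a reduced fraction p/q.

549/58

Build up convergents one term at a time:
a_0 = 9: 9/1
a_1 = 2: 19/2
a_2 = 6: 123/13
a_3 = 1: 142/15
a_4 = 3: 549/58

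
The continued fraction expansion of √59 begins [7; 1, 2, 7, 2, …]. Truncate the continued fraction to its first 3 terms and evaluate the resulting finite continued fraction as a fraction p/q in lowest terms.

a_0 = 7: 7/1
a_1 = 1: 8/1
a_2 = 2: 23/3

23/3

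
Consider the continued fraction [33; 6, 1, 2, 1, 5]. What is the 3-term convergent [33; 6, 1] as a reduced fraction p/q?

232/7

Starting at the tail and folding back:
Start with 1.
6 + 1/(1/1) = 6 + 1/1 = 7/1
33 + 1/(7/1) = 33 + 1/7 = 232/7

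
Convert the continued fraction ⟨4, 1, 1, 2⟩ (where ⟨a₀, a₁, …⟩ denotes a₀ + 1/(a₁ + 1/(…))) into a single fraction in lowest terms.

23/5

a_0 = 4: 4/1
a_1 = 1: 5/1
a_2 = 1: 9/2
a_3 = 2: 23/5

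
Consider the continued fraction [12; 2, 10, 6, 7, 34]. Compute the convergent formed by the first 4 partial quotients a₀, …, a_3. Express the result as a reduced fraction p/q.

Starting at the tail and folding back:
Start with 6.
10 + 1/(6/1) = 10 + 1/6 = 61/6
2 + 1/(61/6) = 2 + 6/61 = 128/61
12 + 1/(128/61) = 12 + 61/128 = 1597/128

1597/128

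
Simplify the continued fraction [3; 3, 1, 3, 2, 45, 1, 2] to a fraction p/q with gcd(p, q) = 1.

15354/4703

a_0 = 3: 3/1
a_1 = 3: 10/3
a_2 = 1: 13/4
a_3 = 3: 49/15
a_4 = 2: 111/34
a_5 = 45: 5044/1545
a_6 = 1: 5155/1579
a_7 = 2: 15354/4703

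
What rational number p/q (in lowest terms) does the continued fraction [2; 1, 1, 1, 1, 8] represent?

Compute successive convergents:
a_0 = 2: 2/1
a_1 = 1: 3/1
a_2 = 1: 5/2
a_3 = 1: 8/3
a_4 = 1: 13/5
a_5 = 8: 112/43

112/43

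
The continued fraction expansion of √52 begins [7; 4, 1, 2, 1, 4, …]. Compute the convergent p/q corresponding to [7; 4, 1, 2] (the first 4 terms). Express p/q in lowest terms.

Starting at the tail and folding back:
Start with 2.
1 + 1/(2/1) = 1 + 1/2 = 3/2
4 + 1/(3/2) = 4 + 2/3 = 14/3
7 + 1/(14/3) = 7 + 3/14 = 101/14

101/14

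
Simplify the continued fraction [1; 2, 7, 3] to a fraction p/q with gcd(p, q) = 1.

Compute successive convergents:
a_0 = 1: 1/1
a_1 = 2: 3/2
a_2 = 7: 22/15
a_3 = 3: 69/47

69/47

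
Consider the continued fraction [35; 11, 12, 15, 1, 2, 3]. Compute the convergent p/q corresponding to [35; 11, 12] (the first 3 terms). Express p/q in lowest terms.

4667/133

Collapse the nested fraction from the inside out:
Start with 12.
11 + 1/(12/1) = 11 + 1/12 = 133/12
35 + 1/(133/12) = 35 + 12/133 = 4667/133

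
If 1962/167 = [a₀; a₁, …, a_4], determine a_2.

2

1962 = 11·167 + 125, so a_0 = 11
167 = 1·125 + 42, so a_1 = 1
125 = 2·42 + 41, so a_2 = 2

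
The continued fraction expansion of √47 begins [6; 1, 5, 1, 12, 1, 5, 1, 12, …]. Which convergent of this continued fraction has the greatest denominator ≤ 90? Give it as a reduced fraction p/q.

617/90

List convergents until the denominator exceeds the bound:
a_0 = 6: 6/1  (≤ bound)
a_1 = 1: 7/1  (≤ bound)
a_2 = 5: 41/6  (≤ bound)
a_3 = 1: 48/7  (≤ bound)
a_4 = 12: 617/90  (≤ bound)
a_5 = 1: 665/97  (> 90, stop)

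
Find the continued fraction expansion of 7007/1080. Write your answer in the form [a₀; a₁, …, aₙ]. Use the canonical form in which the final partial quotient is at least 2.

7007 = 6·1080 + 527, so a_0 = 6
1080 = 2·527 + 26, so a_1 = 2
527 = 20·26 + 7, so a_2 = 20
26 = 3·7 + 5, so a_3 = 3
7 = 1·5 + 2, so a_4 = 1
5 = 2·2 + 1, so a_5 = 2
2 = 2·1 + 0, so a_6 = 2

[6; 2, 20, 3, 1, 2, 2]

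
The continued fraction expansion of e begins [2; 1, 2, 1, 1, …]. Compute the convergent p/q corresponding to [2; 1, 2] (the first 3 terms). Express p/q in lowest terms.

a_0 = 2: 2/1
a_1 = 1: 3/1
a_2 = 2: 8/3

8/3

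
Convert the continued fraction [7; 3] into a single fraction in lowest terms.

a_0 = 7: 7/1
a_1 = 3: 22/3

22/3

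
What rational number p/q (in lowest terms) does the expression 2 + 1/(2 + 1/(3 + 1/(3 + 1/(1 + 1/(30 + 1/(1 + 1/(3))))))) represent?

9203/3782

a_0 = 2: 2/1
a_1 = 2: 5/2
a_2 = 3: 17/7
a_3 = 3: 56/23
a_4 = 1: 73/30
a_5 = 30: 2246/923
a_6 = 1: 2319/953
a_7 = 3: 9203/3782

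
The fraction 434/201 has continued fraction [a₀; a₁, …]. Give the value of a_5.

4

Run the Euclidean algorithm, recording each quotient:
434 ÷ 201 → quotient 2, remainder 32
201 ÷ 32 → quotient 6, remainder 9
32 ÷ 9 → quotient 3, remainder 5
9 ÷ 5 → quotient 1, remainder 4
5 ÷ 4 → quotient 1, remainder 1
4 ÷ 1 → quotient 4, remainder 0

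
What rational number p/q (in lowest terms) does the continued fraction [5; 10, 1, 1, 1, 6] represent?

Start with 6.
1 + 1/(6/1) = 1 + 1/6 = 7/6
1 + 1/(7/6) = 1 + 6/7 = 13/7
1 + 1/(13/7) = 1 + 7/13 = 20/13
10 + 1/(20/13) = 10 + 13/20 = 213/20
5 + 1/(213/20) = 5 + 20/213 = 1085/213

1085/213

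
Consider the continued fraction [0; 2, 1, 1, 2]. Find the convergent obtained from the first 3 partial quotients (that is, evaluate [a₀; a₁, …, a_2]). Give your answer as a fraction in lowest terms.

Start with 1.
2 + 1/(1/1) = 2 + 1/1 = 3/1
0 + 1/(3/1) = 0 + 1/3 = 1/3

1/3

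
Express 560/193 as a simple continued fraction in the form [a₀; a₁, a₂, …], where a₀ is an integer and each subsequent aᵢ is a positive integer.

⌊560/193⌋ = 2, remainder 174
⌊193/174⌋ = 1, remainder 19
⌊174/19⌋ = 9, remainder 3
⌊19/3⌋ = 6, remainder 1
⌊3/1⌋ = 3, remainder 0

[2; 1, 9, 6, 3]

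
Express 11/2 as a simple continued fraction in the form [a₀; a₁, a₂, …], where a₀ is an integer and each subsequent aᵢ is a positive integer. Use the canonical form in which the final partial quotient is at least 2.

Repeatedly divide and take the remainder:
⌊11/2⌋ = 5, remainder 1
⌊2/1⌋ = 2, remainder 0

[5; 2]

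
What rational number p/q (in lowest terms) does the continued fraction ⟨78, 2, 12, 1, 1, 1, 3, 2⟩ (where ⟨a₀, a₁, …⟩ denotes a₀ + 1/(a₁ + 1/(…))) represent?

51562/657

a_0 = 78: 78/1
a_1 = 2: 157/2
a_2 = 12: 1962/25
a_3 = 1: 2119/27
a_4 = 1: 4081/52
a_5 = 1: 6200/79
a_6 = 3: 22681/289
a_7 = 2: 51562/657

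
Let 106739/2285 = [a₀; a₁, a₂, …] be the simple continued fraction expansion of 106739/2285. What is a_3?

2

106739 = 46·2285 + 1629, so a_0 = 46
2285 = 1·1629 + 656, so a_1 = 1
1629 = 2·656 + 317, so a_2 = 2
656 = 2·317 + 22, so a_3 = 2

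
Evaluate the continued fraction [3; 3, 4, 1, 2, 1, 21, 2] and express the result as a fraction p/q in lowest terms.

a_0 = 3: 3/1
a_1 = 3: 10/3
a_2 = 4: 43/13
a_3 = 1: 53/16
a_4 = 2: 149/45
a_5 = 1: 202/61
a_6 = 21: 4391/1326
a_7 = 2: 8984/2713

8984/2713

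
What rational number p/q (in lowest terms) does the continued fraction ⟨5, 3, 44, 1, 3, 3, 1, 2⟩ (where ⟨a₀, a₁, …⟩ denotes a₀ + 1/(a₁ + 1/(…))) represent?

33899/6359

Use the convergent recurrence hₖ = aₖ·hₖ₋₁ + hₖ₋₂ (and likewise for the denominators kₖ):
a_0 = 5: 5/1
a_1 = 3: 16/3
a_2 = 44: 709/133
a_3 = 1: 725/136
a_4 = 3: 2884/541
a_5 = 3: 9377/1759
a_6 = 1: 12261/2300
a_7 = 2: 33899/6359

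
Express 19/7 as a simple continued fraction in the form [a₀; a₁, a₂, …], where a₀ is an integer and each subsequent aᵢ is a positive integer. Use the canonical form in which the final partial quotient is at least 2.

[2; 1, 2, 2]

⌊19/7⌋ = 2, remainder 5
⌊7/5⌋ = 1, remainder 2
⌊5/2⌋ = 2, remainder 1
⌊2/1⌋ = 2, remainder 0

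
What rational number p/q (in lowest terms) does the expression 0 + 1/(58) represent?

Use the convergent recurrence hₖ = aₖ·hₖ₋₁ + hₖ₋₂ (and likewise for the denominators kₖ):
a_0 = 0: 0/1
a_1 = 58: 1/58

1/58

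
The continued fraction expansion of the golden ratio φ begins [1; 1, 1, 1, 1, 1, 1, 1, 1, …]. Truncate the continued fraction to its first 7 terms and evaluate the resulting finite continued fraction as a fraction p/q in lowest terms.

a_0 = 1: 1/1
a_1 = 1: 2/1
a_2 = 1: 3/2
a_3 = 1: 5/3
a_4 = 1: 8/5
a_5 = 1: 13/8
a_6 = 1: 21/13

21/13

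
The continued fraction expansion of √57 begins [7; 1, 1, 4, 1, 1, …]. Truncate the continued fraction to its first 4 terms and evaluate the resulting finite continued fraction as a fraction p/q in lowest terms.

68/9

Start with 4.
1 + 1/(4/1) = 1 + 1/4 = 5/4
1 + 1/(5/4) = 1 + 4/5 = 9/5
7 + 1/(9/5) = 7 + 5/9 = 68/9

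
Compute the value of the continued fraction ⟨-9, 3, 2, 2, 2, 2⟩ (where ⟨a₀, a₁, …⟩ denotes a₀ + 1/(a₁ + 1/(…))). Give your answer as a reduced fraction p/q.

-862/99

Start with 2.
2 + 1/(2/1) = 2 + 1/2 = 5/2
2 + 1/(5/2) = 2 + 2/5 = 12/5
2 + 1/(12/5) = 2 + 5/12 = 29/12
3 + 1/(29/12) = 3 + 12/29 = 99/29
-9 + 1/(99/29) = -9 + 29/99 = -862/99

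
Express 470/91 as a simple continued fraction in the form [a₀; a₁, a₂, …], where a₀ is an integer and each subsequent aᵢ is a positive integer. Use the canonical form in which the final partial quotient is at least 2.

[5; 6, 15]

Apply division with remainder until the remainder is 0:
470 ÷ 91 → quotient 5, remainder 15
91 ÷ 15 → quotient 6, remainder 1
15 ÷ 1 → quotient 15, remainder 0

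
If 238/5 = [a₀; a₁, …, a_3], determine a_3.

2

238 = 47·5 + 3, so a_0 = 47
5 = 1·3 + 2, so a_1 = 1
3 = 1·2 + 1, so a_2 = 1
2 = 2·1 + 0, so a_3 = 2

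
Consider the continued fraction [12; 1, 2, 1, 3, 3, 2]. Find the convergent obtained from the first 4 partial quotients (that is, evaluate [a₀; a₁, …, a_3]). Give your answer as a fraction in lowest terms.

Compute successive convergents:
a_0 = 12: 12/1
a_1 = 1: 13/1
a_2 = 2: 38/3
a_3 = 1: 51/4

51/4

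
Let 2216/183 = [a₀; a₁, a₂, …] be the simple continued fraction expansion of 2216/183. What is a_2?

⌊2216/183⌋ = 12, remainder 20
⌊183/20⌋ = 9, remainder 3
⌊20/3⌋ = 6, remainder 2

6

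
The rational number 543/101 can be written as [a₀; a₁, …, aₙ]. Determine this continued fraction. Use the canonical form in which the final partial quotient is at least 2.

Run the Euclidean algorithm, recording each quotient:
543 ÷ 101 → quotient 5, remainder 38
101 ÷ 38 → quotient 2, remainder 25
38 ÷ 25 → quotient 1, remainder 13
25 ÷ 13 → quotient 1, remainder 12
13 ÷ 12 → quotient 1, remainder 1
12 ÷ 1 → quotient 12, remainder 0

[5; 2, 1, 1, 1, 12]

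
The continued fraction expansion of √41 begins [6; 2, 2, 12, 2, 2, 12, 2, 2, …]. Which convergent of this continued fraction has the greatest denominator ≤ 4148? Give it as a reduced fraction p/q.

25414/3969

a_0 = 6: 6/1  (≤ bound)
a_1 = 2: 13/2  (≤ bound)
a_2 = 2: 32/5  (≤ bound)
a_3 = 12: 397/62  (≤ bound)
a_4 = 2: 826/129  (≤ bound)
a_5 = 2: 2049/320  (≤ bound)
a_6 = 12: 25414/3969  (≤ bound)
a_7 = 2: 52877/8258  (> 4148, stop)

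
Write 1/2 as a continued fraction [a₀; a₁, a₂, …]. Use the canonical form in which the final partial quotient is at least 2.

[0; 2]

Apply division with remainder until the remainder is 0:
⌊1/2⌋ = 0, remainder 1
⌊2/1⌋ = 2, remainder 0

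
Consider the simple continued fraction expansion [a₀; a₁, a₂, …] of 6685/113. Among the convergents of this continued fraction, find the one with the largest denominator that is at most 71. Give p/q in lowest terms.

2603/44

a_0 = 59: 59/1  (≤ bound)
a_1 = 6: 355/6  (≤ bound)
a_2 = 3: 1124/19  (≤ bound)
a_3 = 1: 1479/25  (≤ bound)
a_4 = 1: 2603/44  (≤ bound)
a_5 = 2: 6685/113  (> 71, stop)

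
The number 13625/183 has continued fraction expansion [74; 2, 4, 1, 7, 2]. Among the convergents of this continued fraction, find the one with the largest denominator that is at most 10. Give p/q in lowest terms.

a_0 = 74: 74/1  (≤ bound)
a_1 = 2: 149/2  (≤ bound)
a_2 = 4: 670/9  (≤ bound)
a_3 = 1: 819/11  (> 10, stop)

670/9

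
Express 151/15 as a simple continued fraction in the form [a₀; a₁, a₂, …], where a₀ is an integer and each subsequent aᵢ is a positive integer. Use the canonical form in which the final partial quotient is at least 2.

⌊151/15⌋ = 10, remainder 1
⌊15/1⌋ = 15, remainder 0

[10; 15]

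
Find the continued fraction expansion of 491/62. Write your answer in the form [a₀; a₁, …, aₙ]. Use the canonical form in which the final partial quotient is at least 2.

491 = 7·62 + 57, so a_0 = 7
62 = 1·57 + 5, so a_1 = 1
57 = 11·5 + 2, so a_2 = 11
5 = 2·2 + 1, so a_3 = 2
2 = 2·1 + 0, so a_4 = 2

[7; 1, 11, 2, 2]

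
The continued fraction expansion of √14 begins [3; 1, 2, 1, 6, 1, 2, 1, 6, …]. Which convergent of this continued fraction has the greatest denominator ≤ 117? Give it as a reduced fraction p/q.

333/89

a_0 = 3: 3/1  (≤ bound)
a_1 = 1: 4/1  (≤ bound)
a_2 = 2: 11/3  (≤ bound)
a_3 = 1: 15/4  (≤ bound)
a_4 = 6: 101/27  (≤ bound)
a_5 = 1: 116/31  (≤ bound)
a_6 = 2: 333/89  (≤ bound)
a_7 = 1: 449/120  (> 117, stop)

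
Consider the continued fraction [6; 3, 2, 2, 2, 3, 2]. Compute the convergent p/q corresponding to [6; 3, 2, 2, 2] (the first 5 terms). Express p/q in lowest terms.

Start with 2.
2 + 1/(2/1) = 2 + 1/2 = 5/2
2 + 1/(5/2) = 2 + 2/5 = 12/5
3 + 1/(12/5) = 3 + 5/12 = 41/12
6 + 1/(41/12) = 6 + 12/41 = 258/41

258/41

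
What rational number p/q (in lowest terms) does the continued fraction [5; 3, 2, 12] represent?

a_0 = 5: 5/1
a_1 = 3: 16/3
a_2 = 2: 37/7
a_3 = 12: 460/87

460/87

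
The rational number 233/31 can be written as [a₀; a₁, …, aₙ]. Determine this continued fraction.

Repeatedly divide and take the remainder:
⌊233/31⌋ = 7, remainder 16
⌊31/16⌋ = 1, remainder 15
⌊16/15⌋ = 1, remainder 1
⌊15/1⌋ = 15, remainder 0

[7; 1, 1, 15]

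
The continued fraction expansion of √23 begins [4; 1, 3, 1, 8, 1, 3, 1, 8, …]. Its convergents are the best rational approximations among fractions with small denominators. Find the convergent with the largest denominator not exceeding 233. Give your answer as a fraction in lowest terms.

List convergents until the denominator exceeds the bound:
a_0 = 4: 4/1  (≤ bound)
a_1 = 1: 5/1  (≤ bound)
a_2 = 3: 19/4  (≤ bound)
a_3 = 1: 24/5  (≤ bound)
a_4 = 8: 211/44  (≤ bound)
a_5 = 1: 235/49  (≤ bound)
a_6 = 3: 916/191  (≤ bound)
a_7 = 1: 1151/240  (> 233, stop)

916/191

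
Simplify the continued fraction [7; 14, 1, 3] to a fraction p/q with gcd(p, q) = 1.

Collapse the nested fraction from the inside out:
Start with 3.
1 + 1/(3/1) = 1 + 1/3 = 4/3
14 + 1/(4/3) = 14 + 3/4 = 59/4
7 + 1/(59/4) = 7 + 4/59 = 417/59

417/59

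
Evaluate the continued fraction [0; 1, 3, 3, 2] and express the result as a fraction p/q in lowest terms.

23/30

Build up convergents one term at a time:
a_0 = 0: 0/1
a_1 = 1: 1/1
a_2 = 3: 3/4
a_3 = 3: 10/13
a_4 = 2: 23/30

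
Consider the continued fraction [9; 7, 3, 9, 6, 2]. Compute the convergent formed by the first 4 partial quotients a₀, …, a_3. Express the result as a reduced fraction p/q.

1873/205

Build up convergents one term at a time:
a_0 = 9: 9/1
a_1 = 7: 64/7
a_2 = 3: 201/22
a_3 = 9: 1873/205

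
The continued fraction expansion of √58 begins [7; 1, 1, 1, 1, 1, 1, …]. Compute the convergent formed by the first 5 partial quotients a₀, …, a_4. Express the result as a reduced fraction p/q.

a_0 = 7: 7/1
a_1 = 1: 8/1
a_2 = 1: 15/2
a_3 = 1: 23/3
a_4 = 1: 38/5

38/5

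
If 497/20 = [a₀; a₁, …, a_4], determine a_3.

497 ÷ 20 → quotient 24, remainder 17
20 ÷ 17 → quotient 1, remainder 3
17 ÷ 3 → quotient 5, remainder 2
3 ÷ 2 → quotient 1, remainder 1

1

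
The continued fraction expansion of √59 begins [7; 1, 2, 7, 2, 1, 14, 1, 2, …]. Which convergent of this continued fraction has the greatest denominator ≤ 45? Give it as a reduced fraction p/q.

169/22

a_0 = 7: 7/1  (≤ bound)
a_1 = 1: 8/1  (≤ bound)
a_2 = 2: 23/3  (≤ bound)
a_3 = 7: 169/22  (≤ bound)
a_4 = 2: 361/47  (> 45, stop)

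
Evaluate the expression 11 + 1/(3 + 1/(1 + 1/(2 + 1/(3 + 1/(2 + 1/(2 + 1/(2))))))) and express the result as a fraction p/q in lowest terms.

5624/499

a_0 = 11: 11/1
a_1 = 3: 34/3
a_2 = 1: 45/4
a_3 = 2: 124/11
a_4 = 3: 417/37
a_5 = 2: 958/85
a_6 = 2: 2333/207
a_7 = 2: 5624/499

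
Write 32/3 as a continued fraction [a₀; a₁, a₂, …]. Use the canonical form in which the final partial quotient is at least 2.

[10; 1, 2]

Run the Euclidean algorithm, recording each quotient:
32 ÷ 3 → quotient 10, remainder 2
3 ÷ 2 → quotient 1, remainder 1
2 ÷ 1 → quotient 2, remainder 0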